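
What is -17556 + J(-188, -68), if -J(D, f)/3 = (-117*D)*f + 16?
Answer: 4469580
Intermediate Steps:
J(D, f) = -48 + 351*D*f (J(D, f) = -3*((-117*D)*f + 16) = -3*(-117*D*f + 16) = -3*(16 - 117*D*f) = -48 + 351*D*f)
-17556 + J(-188, -68) = -17556 + (-48 + 351*(-188)*(-68)) = -17556 + (-48 + 4487184) = -17556 + 4487136 = 4469580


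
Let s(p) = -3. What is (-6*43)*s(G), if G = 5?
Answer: 774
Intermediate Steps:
(-6*43)*s(G) = -6*43*(-3) = -258*(-3) = 774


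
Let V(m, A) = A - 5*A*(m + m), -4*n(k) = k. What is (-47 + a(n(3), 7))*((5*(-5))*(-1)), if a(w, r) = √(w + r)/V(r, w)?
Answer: -242975/207 ≈ -1173.8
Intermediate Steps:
n(k) = -k/4
V(m, A) = A - 10*A*m (V(m, A) = A - 5*A*2*m = A - 10*A*m)
a(w, r) = √(r + w)/(w*(1 - 10*r)) (a(w, r) = √(w + r)/((w*(1 - 10*r))) = √(r + w)*(1/(w*(1 - 10*r))) = √(r + w)/(w*(1 - 10*r)))
(-47 + a(n(3), 7))*((5*(-5))*(-1)) = (-47 - √(7 - ¼*3)/(((-¼*3))*(-1 + 10*7)))*((5*(-5))*(-1)) = (-47 - √(7 - ¾)/((-¾)*(-1 + 70)))*(-25*(-1)) = (-47 - 1*(-4/3)*√(25/4)/69)*25 = (-47 - 1*(-4/3)*1/69*5/2)*25 = (-47 + 10/207)*25 = -9719/207*25 = -242975/207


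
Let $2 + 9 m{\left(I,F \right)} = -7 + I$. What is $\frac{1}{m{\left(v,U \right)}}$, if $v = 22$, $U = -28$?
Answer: $\frac{9}{13} \approx 0.69231$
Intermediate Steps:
$m{\left(I,F \right)} = -1 + \frac{I}{9}$ ($m{\left(I,F \right)} = - \frac{2}{9} + \frac{-7 + I}{9} = - \frac{2}{9} + \left(- \frac{7}{9} + \frac{I}{9}\right) = -1 + \frac{I}{9}$)
$\frac{1}{m{\left(v,U \right)}} = \frac{1}{-1 + \frac{1}{9} \cdot 22} = \frac{1}{-1 + \frac{22}{9}} = \frac{1}{\frac{13}{9}} = \frac{9}{13}$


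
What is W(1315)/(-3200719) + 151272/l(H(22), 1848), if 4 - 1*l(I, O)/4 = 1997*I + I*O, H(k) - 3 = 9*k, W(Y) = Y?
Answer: -122061077057/2473646872679 ≈ -0.049345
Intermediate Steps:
H(k) = 3 + 9*k
l(I, O) = 16 - 7988*I - 4*I*O (l(I, O) = 16 - 4*(1997*I + I*O) = 16 + (-7988*I - 4*I*O) = 16 - 7988*I - 4*I*O)
W(1315)/(-3200719) + 151272/l(H(22), 1848) = 1315/(-3200719) + 151272/(16 - 7988*(3 + 9*22) - 4*(3 + 9*22)*1848) = 1315*(-1/3200719) + 151272/(16 - 7988*(3 + 198) - 4*(3 + 198)*1848) = -1315/3200719 + 151272/(16 - 7988*201 - 4*201*1848) = -1315/3200719 + 151272/(16 - 1605588 - 1485792) = -1315/3200719 + 151272/(-3091364) = -1315/3200719 + 151272*(-1/3091364) = -1315/3200719 - 37818/772841 = -122061077057/2473646872679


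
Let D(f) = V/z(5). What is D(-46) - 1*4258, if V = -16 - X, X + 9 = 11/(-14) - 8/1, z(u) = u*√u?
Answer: -4258 + √5/14 ≈ -4257.8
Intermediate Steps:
z(u) = u^(3/2)
X = -249/14 (X = -9 + (11/(-14) - 8/1) = -9 + (11*(-1/14) - 8*1) = -9 + (-11/14 - 8) = -9 - 123/14 = -249/14 ≈ -17.786)
V = 25/14 (V = -16 - 1*(-249/14) = -16 + 249/14 = 25/14 ≈ 1.7857)
D(f) = √5/14 (D(f) = 25/(14*(5^(3/2))) = 25/(14*((5*√5))) = 25*(√5/25)/14 = √5/14)
D(-46) - 1*4258 = √5/14 - 1*4258 = √5/14 - 4258 = -4258 + √5/14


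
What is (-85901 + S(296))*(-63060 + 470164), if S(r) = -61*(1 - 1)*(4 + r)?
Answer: -34970640704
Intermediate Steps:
S(r) = 0 (S(r) = -0*(4 + r) = -61*0 = 0)
(-85901 + S(296))*(-63060 + 470164) = (-85901 + 0)*(-63060 + 470164) = -85901*407104 = -34970640704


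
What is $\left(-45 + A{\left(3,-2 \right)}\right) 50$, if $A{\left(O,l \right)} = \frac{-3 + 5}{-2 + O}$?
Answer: $-2150$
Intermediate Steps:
$A{\left(O,l \right)} = \frac{2}{-2 + O}$
$\left(-45 + A{\left(3,-2 \right)}\right) 50 = \left(-45 + \frac{2}{-2 + 3}\right) 50 = \left(-45 + \frac{2}{1}\right) 50 = \left(-45 + 2 \cdot 1\right) 50 = \left(-45 + 2\right) 50 = \left(-43\right) 50 = -2150$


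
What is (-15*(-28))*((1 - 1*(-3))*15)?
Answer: 25200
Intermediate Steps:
(-15*(-28))*((1 - 1*(-3))*15) = 420*((1 + 3)*15) = 420*(4*15) = 420*60 = 25200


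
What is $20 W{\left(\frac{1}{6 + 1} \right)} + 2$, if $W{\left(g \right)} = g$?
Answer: $\frac{34}{7} \approx 4.8571$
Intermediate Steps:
$20 W{\left(\frac{1}{6 + 1} \right)} + 2 = \frac{20}{6 + 1} + 2 = \frac{20}{7} + 2 = \frac{34}{7}$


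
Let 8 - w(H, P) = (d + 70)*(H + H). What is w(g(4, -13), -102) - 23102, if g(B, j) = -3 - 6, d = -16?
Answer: -22122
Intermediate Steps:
g(B, j) = -9
w(H, P) = 8 - 108*H (w(H, P) = 8 - (-16 + 70)*(H + H) = 8 - 54*2*H = 8 - 108*H)
w(g(4, -13), -102) - 23102 = (8 - 108*(-9)) - 23102 = (8 + 972) - 23102 = 980 - 23102 = -22122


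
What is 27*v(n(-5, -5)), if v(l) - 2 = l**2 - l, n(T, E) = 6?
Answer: 864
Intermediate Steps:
v(l) = 2 + l**2 - l (v(l) = 2 + (l**2 - l) = 2 + l**2 - l)
27*v(n(-5, -5)) = 27*(2 + 6**2 - 1*6) = 27*(2 + 36 - 6) = 27*32 = 864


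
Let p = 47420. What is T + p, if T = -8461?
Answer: 38959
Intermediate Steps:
T + p = -8461 + 47420 = 38959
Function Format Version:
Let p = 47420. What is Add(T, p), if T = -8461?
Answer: 38959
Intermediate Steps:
Add(T, p) = Add(-8461, 47420) = 38959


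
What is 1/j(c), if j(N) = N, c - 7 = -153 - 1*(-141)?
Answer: -⅕ ≈ -0.20000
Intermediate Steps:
c = -5 (c = 7 + (-153 - 1*(-141)) = 7 + (-153 + 141) = 7 - 12 = -5)
1/j(c) = 1/(-5) = -⅕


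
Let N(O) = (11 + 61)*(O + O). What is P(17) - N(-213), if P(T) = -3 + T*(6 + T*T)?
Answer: 35684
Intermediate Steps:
N(O) = 144*O (N(O) = 72*(2*O) = 144*O)
P(T) = -3 + T*(6 + T**2)
P(17) - N(-213) = (-3 + 17**3 + 6*17) - 144*(-213) = (-3 + 4913 + 102) - 1*(-30672) = 5012 + 30672 = 35684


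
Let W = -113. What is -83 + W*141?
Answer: -16016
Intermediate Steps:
-83 + W*141 = -83 - 113*141 = -83 - 15933 = -16016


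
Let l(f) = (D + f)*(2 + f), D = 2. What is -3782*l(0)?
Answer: -15128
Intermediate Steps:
l(f) = (2 + f)**2 (l(f) = (2 + f)*(2 + f) = (2 + f)**2)
-3782*l(0) = -3782*(4 + 0**2 + 4*0) = -3782*(4 + 0 + 0) = -3782*4 = -15128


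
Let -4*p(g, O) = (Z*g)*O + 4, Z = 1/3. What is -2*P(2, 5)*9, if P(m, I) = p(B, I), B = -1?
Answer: 21/2 ≈ 10.500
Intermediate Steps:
Z = ⅓ ≈ 0.33333
p(g, O) = -1 - O*g/12 (p(g, O) = -((g/3)*O + 4)/4 = -(O*g/3 + 4)/4 = -(4 + O*g/3)/4 = -1 - O*g/12)
P(m, I) = -1 + I/12 (P(m, I) = -1 - 1/12*I*(-1) = -1 + I/12)
-2*P(2, 5)*9 = -2*(-1 + (1/12)*5)*9 = -2*(-1 + 5/12)*9 = -2*(-7/12)*9 = (7/6)*9 = 21/2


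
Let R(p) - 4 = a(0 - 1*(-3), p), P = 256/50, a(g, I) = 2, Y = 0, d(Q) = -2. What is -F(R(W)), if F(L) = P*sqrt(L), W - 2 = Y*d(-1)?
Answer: -128*sqrt(6)/25 ≈ -12.541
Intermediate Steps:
P = 128/25 (P = 256*(1/50) = 128/25 ≈ 5.1200)
W = 2 (W = 2 + 0*(-2) = 2 + 0 = 2)
R(p) = 6 (R(p) = 4 + 2 = 6)
F(L) = 128*sqrt(L)/25
-F(R(W)) = -128*sqrt(6)/25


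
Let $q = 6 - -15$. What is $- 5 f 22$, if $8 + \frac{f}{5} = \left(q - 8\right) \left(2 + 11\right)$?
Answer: $-88550$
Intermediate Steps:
$q = 21$ ($q = 6 + 15 = 21$)
$f = 805$ ($f = -40 + 5 \left(21 - 8\right) \left(2 + 11\right) = -40 + 5 \cdot 13 \cdot 13 = -40 + 5 \cdot 169 = -40 + 845 = 805$)
$- 5 f 22 = \left(-5\right) 805 \cdot 22 = \left(-4025\right) 22 = -88550$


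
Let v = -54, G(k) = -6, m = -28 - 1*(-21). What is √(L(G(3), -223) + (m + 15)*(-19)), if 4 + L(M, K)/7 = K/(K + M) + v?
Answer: I*√28904609/229 ≈ 23.477*I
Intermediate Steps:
m = -7 (m = -28 + 21 = -7)
L(M, K) = -406 + 7*K/(K + M) (L(M, K) = -28 + 7*(K/(K + M) - 54) = -28 + 7*(-54 + K/(K + M)) = -28 + (-378 + 7*K/(K + M)) = -406 + 7*K/(K + M))
√(L(G(3), -223) + (m + 15)*(-19)) = √(7*(-58*(-6) - 57*(-223))/(-223 - 6) + (-7 + 15)*(-19)) = √(7*(348 + 12711)/(-229) + 8*(-19)) = √(7*(-1/229)*13059 - 152) = √(-91413/229 - 152) = √(-126221/229) = I*√28904609/229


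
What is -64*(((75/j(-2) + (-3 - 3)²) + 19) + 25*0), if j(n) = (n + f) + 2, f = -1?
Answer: 1280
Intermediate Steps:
j(n) = 1 + n (j(n) = (n - 1) + 2 = (-1 + n) + 2 = 1 + n)
-64*(((75/j(-2) + (-3 - 3)²) + 19) + 25*0) = -64*(((75/(1 - 2) + (-3 - 3)²) + 19) + 25*0) = -64*(((75/(-1) + (-6)²) + 19) + 0) = -64*(((75*(-1) + 36) + 19) + 0) = -64*(((-75 + 36) + 19) + 0) = -64*((-39 + 19) + 0) = -64*(-20 + 0) = -64*(-20) = 1280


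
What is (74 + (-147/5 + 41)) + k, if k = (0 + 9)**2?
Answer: 833/5 ≈ 166.60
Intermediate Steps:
k = 81 (k = 9**2 = 81)
(74 + (-147/5 + 41)) + k = (74 + (-147/5 + 41)) + 81 = (74 + 58/5) + 81 = 428/5 + 81 = 833/5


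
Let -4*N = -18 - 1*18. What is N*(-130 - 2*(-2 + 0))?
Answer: -1134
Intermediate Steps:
N = 9 (N = -(-18 - 1*18)/4 = -(-18 - 18)/4 = -¼*(-36) = 9)
N*(-130 - 2*(-2 + 0)) = 9*(-130 - 2*(-2 + 0)) = 9*(-130 - 2*(-2)) = 9*(-130 + 4) = 9*(-126) = -1134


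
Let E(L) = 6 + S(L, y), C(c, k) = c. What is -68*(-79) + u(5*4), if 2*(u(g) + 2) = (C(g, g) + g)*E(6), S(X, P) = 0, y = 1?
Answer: 5490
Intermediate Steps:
E(L) = 6 (E(L) = 6 + 0 = 6)
u(g) = -2 + 6*g (u(g) = -2 + ((g + g)*6)/2 = -2 + ((2*g)*6)/2 = -2 + (12*g)/2 = -2 + 6*g)
-68*(-79) + u(5*4) = -68*(-79) + (-2 + 6*(5*4)) = 5372 + (-2 + 6*20) = 5372 + (-2 + 120) = 5372 + 118 = 5490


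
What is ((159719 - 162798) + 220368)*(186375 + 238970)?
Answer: 92422789705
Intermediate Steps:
((159719 - 162798) + 220368)*(186375 + 238970) = (-3079 + 220368)*425345 = 217289*425345 = 92422789705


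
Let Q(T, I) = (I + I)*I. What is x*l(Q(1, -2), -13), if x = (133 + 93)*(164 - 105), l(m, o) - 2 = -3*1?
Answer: -13334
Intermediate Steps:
Q(T, I) = 2*I² (Q(T, I) = (2*I)*I = 2*I²)
l(m, o) = -1 (l(m, o) = 2 - 3*1 = 2 - 3 = -1)
x = 13334 (x = 226*59 = 13334)
x*l(Q(1, -2), -13) = 13334*(-1) = -13334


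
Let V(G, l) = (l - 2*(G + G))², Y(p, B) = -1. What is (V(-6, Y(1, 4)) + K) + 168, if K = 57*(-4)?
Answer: 469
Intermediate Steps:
K = -228
V(G, l) = (l - 4*G)²
(V(-6, Y(1, 4)) + K) + 168 = ((-1*(-1) + 4*(-6))² - 228) + 168 = ((1 - 24)² - 228) + 168 = ((-23)² - 228) + 168 = (529 - 228) + 168 = 301 + 168 = 469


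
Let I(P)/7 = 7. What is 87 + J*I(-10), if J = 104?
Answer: 5183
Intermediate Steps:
I(P) = 49 (I(P) = 7*7 = 49)
87 + J*I(-10) = 87 + 104*49 = 87 + 5096 = 5183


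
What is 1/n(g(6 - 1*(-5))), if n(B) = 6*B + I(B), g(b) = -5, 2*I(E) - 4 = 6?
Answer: -1/25 ≈ -0.040000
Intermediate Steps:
I(E) = 5 (I(E) = 2 + (½)*6 = 2 + 3 = 5)
n(B) = 5 + 6*B (n(B) = 6*B + 5 = 5 + 6*B)
1/n(g(6 - 1*(-5))) = 1/(5 + 6*(-5)) = 1/(5 - 30) = 1/(-25) = -1/25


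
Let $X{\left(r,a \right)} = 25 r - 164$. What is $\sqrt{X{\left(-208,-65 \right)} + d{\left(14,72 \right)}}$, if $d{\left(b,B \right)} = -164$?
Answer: $2 i \sqrt{1382} \approx 74.351 i$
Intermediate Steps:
$X{\left(r,a \right)} = -164 + 25 r$
$\sqrt{X{\left(-208,-65 \right)} + d{\left(14,72 \right)}} = \sqrt{\left(-164 + 25 \left(-208\right)\right) - 164} = \sqrt{\left(-164 - 5200\right) - 164} = \sqrt{-5364 - 164} = \sqrt{-5528} = 2 i \sqrt{1382}$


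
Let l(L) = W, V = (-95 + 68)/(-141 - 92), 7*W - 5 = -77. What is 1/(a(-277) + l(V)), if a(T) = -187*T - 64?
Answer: 7/362073 ≈ 1.9333e-5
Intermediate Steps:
a(T) = -64 - 187*T
W = -72/7 (W = 5/7 + (1/7)*(-77) = 5/7 - 11 = -72/7 ≈ -10.286)
V = 27/233 (V = -27/(-233) = -27*(-1/233) = 27/233 ≈ 0.11588)
l(L) = -72/7
1/(a(-277) + l(V)) = 1/((-64 - 187*(-277)) - 72/7) = 1/((-64 + 51799) - 72/7) = 1/(51735 - 72/7) = 1/(362073/7) = 7/362073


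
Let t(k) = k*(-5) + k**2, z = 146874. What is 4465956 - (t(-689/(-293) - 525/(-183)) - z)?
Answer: 1473541094050614/319444129 ≈ 4.6128e+6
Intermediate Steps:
t(k) = k**2 - 5*k (t(k) = -5*k + k**2 = k**2 - 5*k)
4465956 - (t(-689/(-293) - 525/(-183)) - z) = 4465956 - ((-689/(-293) - 525/(-183))*(-5 + (-689/(-293) - 525/(-183))) - 1*146874) = 4465956 - ((-689*(-1/293) - 525*(-1/183))*(-5 + (-689*(-1/293) - 525*(-1/183))) - 146874) = 4465956 - ((689/293 + 175/61)*(-5 + (689/293 + 175/61)) - 146874) = 4465956 - (93304*(-5 + 93304/17873)/17873 - 146874) = 4465956 - ((93304/17873)*(3939/17873) - 146874) = 4465956 - (367524456/319444129 - 146874) = 4465956 - 1*(-46917669478290/319444129) = 4465956 + 46917669478290/319444129 = 1473541094050614/319444129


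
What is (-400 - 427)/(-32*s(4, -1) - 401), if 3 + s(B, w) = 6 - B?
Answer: 827/369 ≈ 2.2412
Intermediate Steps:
s(B, w) = 3 - B (s(B, w) = -3 + (6 - B) = 3 - B)
(-400 - 427)/(-32*s(4, -1) - 401) = (-400 - 427)/(-32*(3 - 1*4) - 401) = -827/(-32*(3 - 4) - 401) = -827/(-32*(-1) - 401) = -827/(32 - 401) = -827/(-369) = -827*(-1/369) = 827/369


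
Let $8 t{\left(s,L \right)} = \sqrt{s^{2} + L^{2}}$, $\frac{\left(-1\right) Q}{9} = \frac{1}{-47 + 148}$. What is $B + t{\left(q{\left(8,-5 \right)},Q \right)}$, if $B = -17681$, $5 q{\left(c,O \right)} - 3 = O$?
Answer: $-17681 + \frac{\sqrt{42829}}{4040} \approx -17681.0$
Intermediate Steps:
$q{\left(c,O \right)} = \frac{3}{5} + \frac{O}{5}$
$Q = - \frac{9}{101}$ ($Q = - \frac{9}{-47 + 148} = - \frac{9}{101} \approx -0.089109$)
$t{\left(s,L \right)} = \frac{\sqrt{L^{2} + s^{2}}}{8}$ ($t{\left(s,L \right)} = \frac{\sqrt{s^{2} + L^{2}}}{8} = \frac{\sqrt{L^{2} + s^{2}}}{8}$)
$B + t{\left(q{\left(8,-5 \right)},Q \right)} = -17681 + \frac{\sqrt{\left(- \frac{9}{101}\right)^{2} + \left(\frac{3}{5} + \frac{1}{5} \left(-5\right)\right)^{2}}}{8} = -17681 + \frac{\sqrt{\frac{81}{10201} + \left(\frac{3}{5} - 1\right)^{2}}}{8} = -17681 + \frac{\sqrt{\frac{81}{10201} + \left(- \frac{2}{5}\right)^{2}}}{8} = -17681 + \frac{\sqrt{\frac{81}{10201} + \frac{4}{25}}}{8} = -17681 + \frac{\sqrt{\frac{42829}{255025}}}{8} = -17681 + \frac{\frac{1}{505} \sqrt{42829}}{8} = -17681 + \frac{\sqrt{42829}}{4040}$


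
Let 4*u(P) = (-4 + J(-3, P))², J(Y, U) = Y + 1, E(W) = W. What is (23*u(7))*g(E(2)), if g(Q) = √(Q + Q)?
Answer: 414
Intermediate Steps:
J(Y, U) = 1 + Y
g(Q) = √2*√Q (g(Q) = √(2*Q) = √2*√Q)
u(P) = 9 (u(P) = (-4 + (1 - 3))²/4 = (-4 - 2)²/4 = (¼)*(-6)² = (¼)*36 = 9)
(23*u(7))*g(E(2)) = (23*9)*(√2*√2) = 207*2 = 414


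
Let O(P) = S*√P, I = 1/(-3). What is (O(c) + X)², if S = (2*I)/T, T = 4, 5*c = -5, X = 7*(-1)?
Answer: (42 + I)²/36 ≈ 48.972 + 2.3333*I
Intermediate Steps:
I = -⅓ ≈ -0.33333
X = -7
c = -1 (c = (⅕)*(-5) = -1)
S = -⅙ (S = (2*(-⅓))/4 = -⅔*¼ = -⅙ ≈ -0.16667)
O(P) = -√P/6
(O(c) + X)² = (-I/6 - 7)² = (-7 - I/6)²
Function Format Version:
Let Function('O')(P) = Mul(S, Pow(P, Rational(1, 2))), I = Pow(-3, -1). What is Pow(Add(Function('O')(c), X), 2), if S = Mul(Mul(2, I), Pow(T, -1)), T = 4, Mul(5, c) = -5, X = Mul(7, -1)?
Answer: Mul(Rational(1, 36), Pow(Add(42, I), 2)) ≈ Add(48.972, Mul(2.3333, I))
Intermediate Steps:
I = Rational(-1, 3) ≈ -0.33333
X = -7
c = -1 (c = Mul(Rational(1, 5), -5) = -1)
S = Rational(-1, 6) (S = Mul(Mul(2, Rational(-1, 3)), Pow(4, -1)) = Mul(Rational(-2, 3), Rational(1, 4)) = Rational(-1, 6) ≈ -0.16667)
Function('O')(P) = Mul(Rational(-1, 6), Pow(P, Rational(1, 2)))
Pow(Add(Function('O')(c), X), 2) = Pow(Add(Mul(Rational(-1, 6), Pow(-1, Rational(1, 2))), -7), 2) = Pow(Add(Mul(Rational(-1, 6), I), -7), 2) = Pow(Add(-7, Mul(Rational(-1, 6), I)), 2)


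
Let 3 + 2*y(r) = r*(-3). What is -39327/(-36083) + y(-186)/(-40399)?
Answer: 3157516881/2915434234 ≈ 1.0830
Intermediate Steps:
y(r) = -3/2 - 3*r/2 (y(r) = -3/2 + (r*(-3))/2 = -3/2 + (-3*r)/2 = -3/2 - 3*r/2)
-39327/(-36083) + y(-186)/(-40399) = -39327/(-36083) + (-3/2 - 3/2*(-186))/(-40399) = -39327*(-1/36083) + (-3/2 + 279)*(-1/40399) = 39327/36083 + (555/2)*(-1/40399) = 39327/36083 - 555/80798 = 3157516881/2915434234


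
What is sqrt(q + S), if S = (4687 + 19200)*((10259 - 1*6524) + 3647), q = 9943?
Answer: 3*sqrt(19593753) ≈ 13279.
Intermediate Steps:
S = 176333834 (S = 23887*((10259 - 6524) + 3647) = 23887*(3735 + 3647) = 23887*7382 = 176333834)
sqrt(q + S) = sqrt(9943 + 176333834) = sqrt(176343777) = 3*sqrt(19593753)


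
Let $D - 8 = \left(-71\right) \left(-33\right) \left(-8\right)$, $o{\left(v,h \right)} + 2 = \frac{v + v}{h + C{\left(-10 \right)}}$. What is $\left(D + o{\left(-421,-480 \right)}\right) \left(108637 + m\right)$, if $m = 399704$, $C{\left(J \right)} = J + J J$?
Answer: $- \frac{619072750583}{65} \approx -9.5242 \cdot 10^{9}$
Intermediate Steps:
$C{\left(J \right)} = J + J^{2}$
$o{\left(v,h \right)} = -2 + \frac{2 v}{90 + h}$ ($o{\left(v,h \right)} = -2 + \frac{v + v}{h - 10 \left(1 - 10\right)} = -2 + \frac{2 v}{h - -90} = -2 + \frac{2 v}{h + 90} = -2 + \frac{2 v}{90 + h}$)
$D = -18736$ ($D = 8 + \left(-71\right) \left(-33\right) \left(-8\right) = 8 + 2343 \left(-8\right) = 8 - 18744 = -18736$)
$\left(D + o{\left(-421,-480 \right)}\right) \left(108637 + m\right) = \left(-18736 + \frac{2 \left(-90 - 421 - -480\right)}{90 - 480}\right) \left(108637 + 399704\right) = \left(-18736 + \frac{2 \left(-90 - 421 + 480\right)}{-390}\right) 508341 = \left(-18736 + 2 \left(- \frac{1}{390}\right) \left(-31\right)\right) 508341 = \left(-18736 + \frac{31}{195}\right) 508341 = \left(- \frac{3653489}{195}\right) 508341 = - \frac{619072750583}{65}$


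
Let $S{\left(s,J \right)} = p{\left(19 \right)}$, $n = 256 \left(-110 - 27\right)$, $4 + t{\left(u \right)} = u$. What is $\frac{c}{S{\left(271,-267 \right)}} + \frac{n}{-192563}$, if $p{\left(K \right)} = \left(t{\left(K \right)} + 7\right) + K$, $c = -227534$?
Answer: $- \frac{43813191690}{7895083} \approx -5549.4$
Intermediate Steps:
$t{\left(u \right)} = -4 + u$
$n = -35072$ ($n = 256 \left(-137\right) = -35072$)
$p{\left(K \right)} = 3 + 2 K$ ($p{\left(K \right)} = \left(\left(-4 + K\right) + 7\right) + K = \left(3 + K\right) + K = 3 + 2 K$)
$S{\left(s,J \right)} = 41$ ($S{\left(s,J \right)} = 3 + 2 \cdot 19 = 3 + 38 = 41$)
$\frac{c}{S{\left(271,-267 \right)}} + \frac{n}{-192563} = - \frac{227534}{41} - \frac{35072}{-192563} = \left(-227534\right) \frac{1}{41} - - \frac{35072}{192563} = - \frac{227534}{41} + \frac{35072}{192563} = - \frac{43813191690}{7895083}$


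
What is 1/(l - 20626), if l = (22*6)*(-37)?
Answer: -1/25510 ≈ -3.9200e-5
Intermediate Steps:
l = -4884 (l = 132*(-37) = -4884)
1/(l - 20626) = 1/(-4884 - 20626) = 1/(-25510) = -1/25510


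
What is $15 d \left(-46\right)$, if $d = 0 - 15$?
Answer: $10350$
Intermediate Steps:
$d = -15$
$15 d \left(-46\right) = 15 \left(-15\right) \left(-46\right) = \left(-225\right) \left(-46\right) = 10350$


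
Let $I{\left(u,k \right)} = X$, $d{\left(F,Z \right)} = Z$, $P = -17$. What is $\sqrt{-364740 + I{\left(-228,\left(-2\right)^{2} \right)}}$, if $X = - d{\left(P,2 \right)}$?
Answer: $i \sqrt{364742} \approx 603.94 i$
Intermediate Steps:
$X = -2$ ($X = \left(-1\right) 2 = -2$)
$I{\left(u,k \right)} = -2$
$\sqrt{-364740 + I{\left(-228,\left(-2\right)^{2} \right)}} = \sqrt{-364740 - 2} = \sqrt{-364742} = i \sqrt{364742}$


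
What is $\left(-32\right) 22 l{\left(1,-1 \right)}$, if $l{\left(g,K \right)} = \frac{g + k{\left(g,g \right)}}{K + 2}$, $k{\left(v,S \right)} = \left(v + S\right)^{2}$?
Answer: $-3520$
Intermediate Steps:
$k{\left(v,S \right)} = \left(S + v\right)^{2}$
$l{\left(g,K \right)} = \frac{g + 4 g^{2}}{2 + K}$ ($l{\left(g,K \right)} = \frac{g + \left(g + g\right)^{2}}{K + 2} = \frac{g + \left(2 g\right)^{2}}{2 + K} = \frac{g + 4 g^{2}}{2 + K}$)
$\left(-32\right) 22 l{\left(1,-1 \right)} = \left(-32\right) 22 \cdot 1 \frac{1}{2 - 1} \left(1 + 4 \cdot 1\right) = - 704 \cdot 1 \cdot 1^{-1} \left(1 + 4\right) = - 704 \cdot 1 \cdot 1 \cdot 5 = \left(-704\right) 5 = -3520$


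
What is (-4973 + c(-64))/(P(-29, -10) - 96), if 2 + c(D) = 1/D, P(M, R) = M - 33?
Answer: 318401/10112 ≈ 31.487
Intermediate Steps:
P(M, R) = -33 + M
c(D) = -2 + 1/D
(-4973 + c(-64))/(P(-29, -10) - 96) = (-4973 + (-2 + 1/(-64)))/((-33 - 29) - 96) = (-4973 + (-2 - 1/64))/(-62 - 96) = (-4973 - 129/64)/(-158) = -318401/64*(-1/158) = 318401/10112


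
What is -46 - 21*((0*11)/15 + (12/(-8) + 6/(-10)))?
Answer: -19/10 ≈ -1.9000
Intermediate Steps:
-46 - 21*((0*11)/15 + (12/(-8) + 6/(-10))) = -46 - 21*(0*(1/15) + (12*(-⅛) + 6*(-⅒))) = -46 - 21*(0 + (-3/2 - ⅗)) = -46 - 21*(0 - 21/10) = -46 - 21*(-21/10) = -46 + 441/10 = -19/10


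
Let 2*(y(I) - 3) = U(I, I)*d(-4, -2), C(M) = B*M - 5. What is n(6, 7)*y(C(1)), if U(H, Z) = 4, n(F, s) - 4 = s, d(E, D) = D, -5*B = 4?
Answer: -11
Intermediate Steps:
B = -⅘ (B = -⅕*4 = -⅘ ≈ -0.80000)
C(M) = -5 - 4*M/5 (C(M) = -4*M/5 - 5 = -5 - 4*M/5)
n(F, s) = 4 + s
y(I) = -1 (y(I) = 3 + (4*(-2))/2 = 3 + (½)*(-8) = 3 - 4 = -1)
n(6, 7)*y(C(1)) = (4 + 7)*(-1) = 11*(-1) = -11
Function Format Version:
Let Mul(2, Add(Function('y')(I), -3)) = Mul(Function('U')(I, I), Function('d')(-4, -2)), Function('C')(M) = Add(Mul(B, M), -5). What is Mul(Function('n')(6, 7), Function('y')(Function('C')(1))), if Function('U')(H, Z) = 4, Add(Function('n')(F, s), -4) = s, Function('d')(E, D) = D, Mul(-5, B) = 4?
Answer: -11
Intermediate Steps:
B = Rational(-4, 5) (B = Mul(Rational(-1, 5), 4) = Rational(-4, 5) ≈ -0.80000)
Function('C')(M) = Add(-5, Mul(Rational(-4, 5), M)) (Function('C')(M) = Add(Mul(Rational(-4, 5), M), -5) = Add(-5, Mul(Rational(-4, 5), M)))
Function('n')(F, s) = Add(4, s)
Function('y')(I) = -1 (Function('y')(I) = Add(3, Mul(Rational(1, 2), Mul(4, -2))) = Add(3, Mul(Rational(1, 2), -8)) = Add(3, -4) = -1)
Mul(Function('n')(6, 7), Function('y')(Function('C')(1))) = Mul(Add(4, 7), -1) = Mul(11, -1) = -11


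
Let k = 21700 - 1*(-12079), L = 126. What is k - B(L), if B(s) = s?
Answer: 33653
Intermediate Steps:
k = 33779 (k = 21700 + 12079 = 33779)
k - B(L) = 33779 - 1*126 = 33779 - 126 = 33653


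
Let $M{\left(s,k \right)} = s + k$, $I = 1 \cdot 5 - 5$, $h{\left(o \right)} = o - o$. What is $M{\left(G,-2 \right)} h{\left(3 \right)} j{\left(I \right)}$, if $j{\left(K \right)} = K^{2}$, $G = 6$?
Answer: $0$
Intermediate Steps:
$h{\left(o \right)} = 0$
$I = 0$ ($I = 5 - 5 = 0$)
$M{\left(s,k \right)} = k + s$
$M{\left(G,-2 \right)} h{\left(3 \right)} j{\left(I \right)} = \left(-2 + 6\right) 0 \cdot 0^{2} = 4 \cdot 0 \cdot 0 = 0 \cdot 0 = 0$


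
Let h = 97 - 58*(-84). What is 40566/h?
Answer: 40566/4969 ≈ 8.1638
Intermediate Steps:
h = 4969 (h = 97 + 4872 = 4969)
40566/h = 40566/4969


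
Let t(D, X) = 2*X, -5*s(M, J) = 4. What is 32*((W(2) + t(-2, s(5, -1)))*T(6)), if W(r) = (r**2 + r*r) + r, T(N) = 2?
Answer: 2688/5 ≈ 537.60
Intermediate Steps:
s(M, J) = -4/5 (s(M, J) = -1/5*4 = -4/5)
W(r) = r + 2*r**2 (W(r) = (r**2 + r**2) + r = 2*r**2 + r = r + 2*r**2)
32*((W(2) + t(-2, s(5, -1)))*T(6)) = 32*((2*(1 + 2*2) + 2*(-4/5))*2) = 32*((2*(1 + 4) - 8/5)*2) = 32*((2*5 - 8/5)*2) = 32*((10 - 8/5)*2) = 32*((42/5)*2) = 32*(84/5) = 2688/5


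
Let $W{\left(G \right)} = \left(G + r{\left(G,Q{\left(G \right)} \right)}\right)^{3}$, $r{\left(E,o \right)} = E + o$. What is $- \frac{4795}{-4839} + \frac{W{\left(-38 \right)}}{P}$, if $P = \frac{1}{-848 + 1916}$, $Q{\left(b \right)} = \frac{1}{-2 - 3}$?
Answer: $- \frac{285826045618357}{604875} \approx -4.7254 \cdot 10^{8}$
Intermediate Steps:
$Q{\left(b \right)} = - \frac{1}{5}$ ($Q{\left(b \right)} = \frac{1}{-5} = - \frac{1}{5}$)
$W{\left(G \right)} = \left(- \frac{1}{5} + 2 G\right)^{3}$ ($W{\left(G \right)} = \left(G + \left(G - \frac{1}{5}\right)\right)^{3} = \left(G + \left(- \frac{1}{5} + G\right)\right)^{3} = \left(- \frac{1}{5} + 2 G\right)^{3}$)
$P = \frac{1}{1068} \approx 0.00093633$
$- \frac{4795}{-4839} + \frac{W{\left(-38 \right)}}{P} = - \frac{4795}{-4839} + \frac{\left(-1 + 10 \left(-38\right)\right)^{3}}{125} \frac{1}{\frac{1}{1068}} = \left(-4795\right) \left(- \frac{1}{4839}\right) + \frac{\left(-1 - 380\right)^{3}}{125} \cdot 1068 = \frac{4795}{4839} + \frac{\left(-381\right)^{3}}{125} \cdot 1068 = \frac{4795}{4839} + \frac{1}{125} \left(-55306341\right) 1068 = \frac{4795}{4839} - \frac{59067172188}{125} = - \frac{285826045618357}{604875}$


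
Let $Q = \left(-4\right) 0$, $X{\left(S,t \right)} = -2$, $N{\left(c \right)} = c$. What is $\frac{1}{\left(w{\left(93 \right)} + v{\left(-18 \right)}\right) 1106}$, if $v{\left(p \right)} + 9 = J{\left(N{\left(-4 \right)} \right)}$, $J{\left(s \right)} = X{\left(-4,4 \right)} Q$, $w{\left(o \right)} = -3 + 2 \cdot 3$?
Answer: $- \frac{1}{6636} \approx -0.00015069$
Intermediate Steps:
$w{\left(o \right)} = 3$ ($w{\left(o \right)} = -3 + 6 = 3$)
$Q = 0$
$J{\left(s \right)} = 0$ ($J{\left(s \right)} = \left(-2\right) 0 = 0$)
$v{\left(p \right)} = -9$ ($v{\left(p \right)} = -9 + 0 = -9$)
$\frac{1}{\left(w{\left(93 \right)} + v{\left(-18 \right)}\right) 1106} = \frac{1}{\left(3 - 9\right) 1106} = \frac{1}{-6} \cdot \frac{1}{1106} = \left(- \frac{1}{6}\right) \frac{1}{1106} = - \frac{1}{6636}$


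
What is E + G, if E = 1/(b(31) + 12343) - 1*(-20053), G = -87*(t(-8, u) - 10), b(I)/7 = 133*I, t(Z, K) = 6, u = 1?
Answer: 840602805/41204 ≈ 20401.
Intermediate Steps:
b(I) = 931*I (b(I) = 7*(133*I) = 931*I)
G = 348 (G = -87*(6 - 10) = -87*(-4) = 348)
E = 826263813/41204 (E = 1/(931*31 + 12343) - 1*(-20053) = 1/(28861 + 12343) + 20053 = 1/41204 + 20053 = 826263813/41204 ≈ 20053.)
E + G = 826263813/41204 + 348 = 840602805/41204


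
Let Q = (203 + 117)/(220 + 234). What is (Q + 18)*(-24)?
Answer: -101904/227 ≈ -448.92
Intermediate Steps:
Q = 160/227 (Q = 320/454 = 320*(1/454) = 160/227 ≈ 0.70485)
(Q + 18)*(-24) = (160/227 + 18)*(-24) = (4246/227)*(-24) = -101904/227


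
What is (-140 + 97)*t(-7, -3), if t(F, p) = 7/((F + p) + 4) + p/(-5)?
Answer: 731/30 ≈ 24.367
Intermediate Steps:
t(F, p) = 7/(4 + F + p) - p/5 (t(F, p) = 7/(4 + F + p) + p*(-⅕) = 7/(4 + F + p) - p/5)
(-140 + 97)*t(-7, -3) = (-140 + 97)*((35 - 1*(-3)² - 4*(-3) - 1*(-7)*(-3))/(5*(4 - 7 - 3))) = -43*(35 - 1*9 + 12 - 21)/(5*(-6)) = -43*(-1)*(35 - 9 + 12 - 21)/(5*6) = -43*(-1)*17/(5*6) = -43*(-17/30) = 731/30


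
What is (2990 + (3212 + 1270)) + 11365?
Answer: 18837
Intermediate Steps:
(2990 + (3212 + 1270)) + 11365 = (2990 + 4482) + 11365 = 7472 + 11365 = 18837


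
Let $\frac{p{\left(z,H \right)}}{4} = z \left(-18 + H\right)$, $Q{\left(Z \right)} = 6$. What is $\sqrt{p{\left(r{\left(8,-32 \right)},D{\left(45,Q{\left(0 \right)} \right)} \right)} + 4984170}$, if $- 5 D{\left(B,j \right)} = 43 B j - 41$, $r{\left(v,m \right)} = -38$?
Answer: $\frac{\sqrt{133465090}}{5} \approx 2310.5$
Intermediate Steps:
$D{\left(B,j \right)} = \frac{41}{5} - \frac{43 B j}{5}$ ($D{\left(B,j \right)} = - \frac{43 B j - 41}{5} = - \frac{-41 + 43 B j}{5} = \frac{41}{5} - \frac{43 B j}{5}$)
$p{\left(z,H \right)} = 4 z \left(-18 + H\right)$
$\sqrt{p{\left(r{\left(8,-32 \right)},D{\left(45,Q{\left(0 \right)} \right)} \right)} + 4984170} = \sqrt{4 \left(-38\right) \left(-18 + \left(\frac{41}{5} - 387 \cdot 6\right)\right) + 4984170} = \sqrt{4 \left(-38\right) \left(-18 + \left(\frac{41}{5} - 2322\right)\right) + 4984170} = \sqrt{4 \left(-38\right) \left(-18 - \frac{11569}{5}\right) + 4984170} = \sqrt{4 \left(-38\right) \left(- \frac{11659}{5}\right) + 4984170} = \sqrt{\frac{1772168}{5} + 4984170} = \sqrt{\frac{26693018}{5}} = \frac{\sqrt{133465090}}{5}$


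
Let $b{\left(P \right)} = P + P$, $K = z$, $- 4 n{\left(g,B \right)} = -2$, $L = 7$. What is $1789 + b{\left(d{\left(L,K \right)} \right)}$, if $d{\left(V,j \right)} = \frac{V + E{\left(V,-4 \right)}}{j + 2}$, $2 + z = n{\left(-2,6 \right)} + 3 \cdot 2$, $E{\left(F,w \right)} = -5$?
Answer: $\frac{23265}{13} \approx 1789.6$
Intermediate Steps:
$n{\left(g,B \right)} = \frac{1}{2}$ ($n{\left(g,B \right)} = \left(- \frac{1}{4}\right) \left(-2\right) = \frac{1}{2}$)
$z = \frac{9}{2}$ ($z = -2 + \left(\frac{1}{2} + 3 \cdot 2\right) = -2 + \left(\frac{1}{2} + 6\right) = -2 + \frac{13}{2} = \frac{9}{2} \approx 4.5$)
$K = \frac{9}{2} \approx 4.5$
$d{\left(V,j \right)} = \frac{-5 + V}{2 + j}$ ($d{\left(V,j \right)} = \frac{V - 5}{j + 2} = \frac{-5 + V}{2 + j}$)
$b{\left(P \right)} = 2 P$
$1789 + b{\left(d{\left(L,K \right)} \right)} = 1789 + 2 \frac{-5 + 7}{2 + \frac{9}{2}} = 1789 + 2 \frac{1}{\frac{13}{2}} \cdot 2 = 1789 + 2 \cdot \frac{2}{13} \cdot 2 = 1789 + 2 \cdot \frac{4}{13} = 1789 + \frac{8}{13} = \frac{23265}{13}$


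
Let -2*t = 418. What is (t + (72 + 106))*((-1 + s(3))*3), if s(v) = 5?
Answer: -372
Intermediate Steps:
t = -209 (t = -½*418 = -209)
(t + (72 + 106))*((-1 + s(3))*3) = (-209 + (72 + 106))*((-1 + 5)*3) = (-209 + 178)*(4*3) = -31*12 = -372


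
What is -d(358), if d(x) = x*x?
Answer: -128164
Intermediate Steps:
d(x) = x²
-d(358) = -1*358² = -1*128164 = -128164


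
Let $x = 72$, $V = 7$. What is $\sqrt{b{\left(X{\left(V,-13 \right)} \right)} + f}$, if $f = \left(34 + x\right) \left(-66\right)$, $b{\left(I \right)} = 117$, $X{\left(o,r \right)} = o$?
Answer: $i \sqrt{6879} \approx 82.94 i$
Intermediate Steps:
$f = -6996$ ($f = \left(34 + 72\right) \left(-66\right) = 106 \left(-66\right) = -6996$)
$\sqrt{b{\left(X{\left(V,-13 \right)} \right)} + f} = \sqrt{117 - 6996} = \sqrt{-6879} = i \sqrt{6879}$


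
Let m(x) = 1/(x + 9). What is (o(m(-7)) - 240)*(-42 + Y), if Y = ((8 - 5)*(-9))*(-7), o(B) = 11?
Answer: -33663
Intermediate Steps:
m(x) = 1/(9 + x)
Y = 189 (Y = (3*(-9))*(-7) = -27*(-7) = 189)
(o(m(-7)) - 240)*(-42 + Y) = (11 - 240)*(-42 + 189) = -229*147 = -33663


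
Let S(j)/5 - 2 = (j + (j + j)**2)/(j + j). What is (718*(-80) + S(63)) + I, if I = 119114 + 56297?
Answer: 237227/2 ≈ 1.1861e+5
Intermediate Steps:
S(j) = 10 + 5*(j + 4*j**2)/(2*j) (S(j) = 10 + 5*((j + (j + j)**2)/(j + j)) = 10 + 5*((j + (2*j)**2)/((2*j))) = 10 + 5*((j + 4*j**2)*(1/(2*j))) = 10 + 5*((j + 4*j**2)/(2*j)) = 10 + 5*(j + 4*j**2)/(2*j))
I = 175411
(718*(-80) + S(63)) + I = (718*(-80) + (25/2 + 10*63)) + 175411 = (-57440 + (25/2 + 630)) + 175411 = (-57440 + 1285/2) + 175411 = -113595/2 + 175411 = 237227/2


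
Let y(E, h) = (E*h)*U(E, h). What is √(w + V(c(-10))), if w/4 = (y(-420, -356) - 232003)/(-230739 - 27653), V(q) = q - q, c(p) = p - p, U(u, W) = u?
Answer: √4071637972994/64598 ≈ 31.237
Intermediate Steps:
c(p) = 0
y(E, h) = h*E² (y(E, h) = (E*h)*E = h*E²)
V(q) = 0
w = 63030403/64598 (w = 4*((-356*(-420)² - 232003)/(-230739 - 27653)) = 4*((-356*176400 - 232003)/(-258392)) = 4*((-62798400 - 232003)*(-1/258392)) = 4*(-63030403*(-1/258392)) = 4*(63030403/258392) = 63030403/64598 ≈ 975.73)
√(w + V(c(-10))) = √(63030403/64598 + 0) = √(63030403/64598) = √4071637972994/64598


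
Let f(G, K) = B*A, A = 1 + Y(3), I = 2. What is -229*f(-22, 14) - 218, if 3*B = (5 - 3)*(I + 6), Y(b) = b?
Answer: -15310/3 ≈ -5103.3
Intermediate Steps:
A = 4 (A = 1 + 3 = 4)
B = 16/3 (B = ((5 - 3)*(2 + 6))/3 = (2*8)/3 = (⅓)*16 = 16/3 ≈ 5.3333)
f(G, K) = 64/3 (f(G, K) = (16/3)*4 = 64/3)
-229*f(-22, 14) - 218 = -229*64/3 - 218 = -14656/3 - 218 = -15310/3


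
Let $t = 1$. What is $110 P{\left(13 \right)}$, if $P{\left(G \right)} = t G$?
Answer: $1430$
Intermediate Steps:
$P{\left(G \right)} = G$ ($P{\left(G \right)} = 1 G = G$)
$110 P{\left(13 \right)} = 110 \cdot 13 = 1430$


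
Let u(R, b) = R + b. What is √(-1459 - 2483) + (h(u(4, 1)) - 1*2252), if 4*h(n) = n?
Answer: -9003/4 + 3*I*√438 ≈ -2250.8 + 62.785*I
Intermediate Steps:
h(n) = n/4
√(-1459 - 2483) + (h(u(4, 1)) - 1*2252) = √(-1459 - 2483) + ((4 + 1)/4 - 1*2252) = √(-3942) + ((¼)*5 - 2252) = 3*I*√438 + (5/4 - 2252) = 3*I*√438 - 9003/4 = -9003/4 + 3*I*√438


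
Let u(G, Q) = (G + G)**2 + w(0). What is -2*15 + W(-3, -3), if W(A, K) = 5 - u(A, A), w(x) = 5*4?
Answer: -81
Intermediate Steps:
w(x) = 20
u(G, Q) = 20 + 4*G**2 (u(G, Q) = (G + G)**2 + 20 = (2*G)**2 + 20 = 4*G**2 + 20 = 20 + 4*G**2)
W(A, K) = -15 - 4*A**2 (W(A, K) = 5 - (20 + 4*A**2) = 5 + (-20 - 4*A**2) = -15 - 4*A**2)
-2*15 + W(-3, -3) = -2*15 + (-15 - 4*(-3)**2) = -30 + (-15 - 4*9) = -30 + (-15 - 36) = -30 - 51 = -81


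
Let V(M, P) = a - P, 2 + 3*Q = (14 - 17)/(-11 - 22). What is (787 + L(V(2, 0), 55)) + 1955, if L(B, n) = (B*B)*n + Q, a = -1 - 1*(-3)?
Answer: 32575/11 ≈ 2961.4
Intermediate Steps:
a = 2 (a = -1 + 3 = 2)
Q = -7/11 (Q = -⅔ + ((14 - 17)/(-11 - 22))/3 = -⅔ + (-3/(-33))/3 = -⅔ + (-3*(-1/33))/3 = -⅔ + (⅓)*(1/11) = -⅔ + 1/33 = -7/11 ≈ -0.63636)
V(M, P) = 2 - P
L(B, n) = -7/11 + n*B² (L(B, n) = (B*B)*n - 7/11 = B²*n - 7/11 = n*B² - 7/11 = -7/11 + n*B²)
(787 + L(V(2, 0), 55)) + 1955 = (787 + (-7/11 + 55*(2 - 1*0)²)) + 1955 = (787 + (-7/11 + 55*(2 + 0)²)) + 1955 = (787 + (-7/11 + 55*2²)) + 1955 = (787 + (-7/11 + 55*4)) + 1955 = (787 + (-7/11 + 220)) + 1955 = (787 + 2413/11) + 1955 = 11070/11 + 1955 = 32575/11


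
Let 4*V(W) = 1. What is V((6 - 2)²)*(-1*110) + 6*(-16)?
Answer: -247/2 ≈ -123.50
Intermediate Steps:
V(W) = ¼ (V(W) = (¼)*1 = ¼)
V((6 - 2)²)*(-1*110) + 6*(-16) = (-1*110)/4 + 6*(-16) = (¼)*(-110) - 96 = -55/2 - 96 = -247/2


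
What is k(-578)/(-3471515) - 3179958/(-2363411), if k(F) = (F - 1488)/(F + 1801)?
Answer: 13501034412067636/10034246270164295 ≈ 1.3455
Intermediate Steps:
k(F) = (-1488 + F)/(1801 + F)
k(-578)/(-3471515) - 3179958/(-2363411) = ((-1488 - 578)/(1801 - 578))/(-3471515) - 3179958/(-2363411) = (-2066/1223)*(-1/3471515) - 3179958*(-1/2363411) = ((1/1223)*(-2066))*(-1/3471515) + 3179958/2363411 = -2066/1223*(-1/3471515) + 3179958/2363411 = 2066/4245662845 + 3179958/2363411 = 13501034412067636/10034246270164295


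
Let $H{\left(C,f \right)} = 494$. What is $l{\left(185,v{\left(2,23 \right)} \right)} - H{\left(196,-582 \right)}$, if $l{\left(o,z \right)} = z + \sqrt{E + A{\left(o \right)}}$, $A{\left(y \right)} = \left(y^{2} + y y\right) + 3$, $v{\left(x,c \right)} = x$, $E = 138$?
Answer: $-492 + \sqrt{68591} \approx -230.1$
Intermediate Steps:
$A{\left(y \right)} = 3 + 2 y^{2}$ ($A{\left(y \right)} = \left(y^{2} + y^{2}\right) + 3 = 2 y^{2} + 3 = 3 + 2 y^{2}$)
$l{\left(o,z \right)} = z + \sqrt{141 + 2 o^{2}}$ ($l{\left(o,z \right)} = z + \sqrt{138 + \left(3 + 2 o^{2}\right)} = z + \sqrt{141 + 2 o^{2}}$)
$l{\left(185,v{\left(2,23 \right)} \right)} - H{\left(196,-582 \right)} = \left(2 + \sqrt{141 + 2 \cdot 185^{2}}\right) - 494 = \left(2 + \sqrt{141 + 2 \cdot 34225}\right) - 494 = \left(2 + \sqrt{141 + 68450}\right) - 494 = \left(2 + \sqrt{68591}\right) - 494 = -492 + \sqrt{68591}$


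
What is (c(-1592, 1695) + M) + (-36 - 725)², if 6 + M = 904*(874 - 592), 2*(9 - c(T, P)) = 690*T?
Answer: 1383292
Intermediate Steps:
c(T, P) = 9 - 345*T
M = 254922 (M = -6 + 904*(874 - 592) = -6 + 904*282 = -6 + 254928 = 254922)
(c(-1592, 1695) + M) + (-36 - 725)² = ((9 - 345*(-1592)) + 254922) + (-36 - 725)² = ((9 + 549240) + 254922) + (-761)² = (549249 + 254922) + 579121 = 804171 + 579121 = 1383292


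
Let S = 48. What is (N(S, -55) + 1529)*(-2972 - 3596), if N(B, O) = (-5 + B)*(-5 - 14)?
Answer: -4676416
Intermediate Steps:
N(B, O) = 95 - 19*B (N(B, O) = (-5 + B)*(-19) = 95 - 19*B)
(N(S, -55) + 1529)*(-2972 - 3596) = ((95 - 19*48) + 1529)*(-2972 - 3596) = ((95 - 912) + 1529)*(-6568) = (-817 + 1529)*(-6568) = 712*(-6568) = -4676416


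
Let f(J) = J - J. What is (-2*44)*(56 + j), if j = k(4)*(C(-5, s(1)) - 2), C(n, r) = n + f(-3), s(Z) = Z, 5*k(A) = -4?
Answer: -27104/5 ≈ -5420.8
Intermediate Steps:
k(A) = -4/5 (k(A) = (1/5)*(-4) = -4/5)
f(J) = 0
C(n, r) = n (C(n, r) = n + 0 = n)
j = 28/5 (j = -4*(-5 - 2)/5 = -4/5*(-7) = 28/5 ≈ 5.6000)
(-2*44)*(56 + j) = (-2*44)*(56 + 28/5) = -88*308/5 = -27104/5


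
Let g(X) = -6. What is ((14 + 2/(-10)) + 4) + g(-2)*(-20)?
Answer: 689/5 ≈ 137.80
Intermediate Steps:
((14 + 2/(-10)) + 4) + g(-2)*(-20) = ((14 + 2/(-10)) + 4) - 6*(-20) = ((14 + 2*(-⅒)) + 4) + 120 = ((14 - ⅕) + 4) + 120 = (69/5 + 4) + 120 = 89/5 + 120 = 689/5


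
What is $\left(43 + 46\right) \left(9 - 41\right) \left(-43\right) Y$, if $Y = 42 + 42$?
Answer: $10286976$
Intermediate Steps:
$Y = 84$
$\left(43 + 46\right) \left(9 - 41\right) \left(-43\right) Y = \left(43 + 46\right) \left(9 - 41\right) \left(-43\right) 84 = 89 \left(-32\right) \left(-43\right) 84 = \left(-2848\right) \left(-43\right) 84 = 122464 \cdot 84 = 10286976$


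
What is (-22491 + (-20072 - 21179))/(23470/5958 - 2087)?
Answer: 94943709/3102719 ≈ 30.600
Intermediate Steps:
(-22491 + (-20072 - 21179))/(23470/5958 - 2087) = (-22491 - 41251)/(23470*(1/5958) - 2087) = -63742/(11735/2979 - 2087) = -63742/(-6205438/2979) = -63742*(-2979/6205438) = 94943709/3102719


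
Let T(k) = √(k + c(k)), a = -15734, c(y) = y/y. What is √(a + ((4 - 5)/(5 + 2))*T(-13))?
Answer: √(-770966 - 14*I*√3)/7 ≈ 0.0019726 - 125.44*I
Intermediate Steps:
c(y) = 1
T(k) = √(1 + k) (T(k) = √(k + 1) = √(1 + k))
√(a + ((4 - 5)/(5 + 2))*T(-13)) = √(-15734 + ((4 - 5)/(5 + 2))*√(1 - 13)) = √(-15734 + (-1/7)*√(-12)) = √(-15734 + (-1*⅐)*(2*I*√3)) = √(-15734 - 2*I*√3/7)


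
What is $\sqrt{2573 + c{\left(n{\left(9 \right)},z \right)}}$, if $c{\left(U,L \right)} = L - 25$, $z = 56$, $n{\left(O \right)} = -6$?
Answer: $2 \sqrt{651} \approx 51.029$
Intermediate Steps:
$c{\left(U,L \right)} = -25 + L$ ($c{\left(U,L \right)} = L - 25 = -25 + L$)
$\sqrt{2573 + c{\left(n{\left(9 \right)},z \right)}} = \sqrt{2573 + \left(-25 + 56\right)} = \sqrt{2573 + 31} = \sqrt{2604} = 2 \sqrt{651}$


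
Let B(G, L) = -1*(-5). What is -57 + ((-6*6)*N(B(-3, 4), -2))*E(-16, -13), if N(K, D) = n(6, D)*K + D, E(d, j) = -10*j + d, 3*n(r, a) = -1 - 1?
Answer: 21831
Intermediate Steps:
B(G, L) = 5
n(r, a) = -⅔ (n(r, a) = (-1 - 1)/3 = (⅓)*(-2) = -⅔)
E(d, j) = d - 10*j
N(K, D) = D - 2*K/3 (N(K, D) = -2*K/3 + D = D - 2*K/3)
-57 + ((-6*6)*N(B(-3, 4), -2))*E(-16, -13) = -57 + ((-6*6)*(-2 - ⅔*5))*(-16 - 10*(-13)) = -57 + (-36*(-2 - 10/3))*(-16 + 130) = -57 - 36*(-16/3)*114 = -57 + 192*114 = -57 + 21888 = 21831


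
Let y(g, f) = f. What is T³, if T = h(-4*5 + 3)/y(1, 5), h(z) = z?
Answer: -4913/125 ≈ -39.304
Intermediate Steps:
T = -17/5 (T = (-4*5 + 3)/5 = (-20 + 3)*(⅕) = -17*⅕ = -17/5 ≈ -3.4000)
T³ = (-17/5)³ = -4913/125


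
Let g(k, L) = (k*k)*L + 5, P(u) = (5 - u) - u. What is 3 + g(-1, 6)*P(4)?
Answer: -30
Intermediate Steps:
P(u) = 5 - 2*u
g(k, L) = 5 + L*k**2 (g(k, L) = k**2*L + 5 = L*k**2 + 5 = 5 + L*k**2)
3 + g(-1, 6)*P(4) = 3 + (5 + 6*(-1)**2)*(5 - 2*4) = 3 + (5 + 6*1)*(5 - 8) = 3 + (5 + 6)*(-3) = 3 + 11*(-3) = 3 - 33 = -30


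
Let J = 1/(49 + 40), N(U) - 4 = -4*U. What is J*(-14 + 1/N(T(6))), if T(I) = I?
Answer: -281/1780 ≈ -0.15787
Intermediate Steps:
N(U) = 4 - 4*U
J = 1/89 ≈ 0.011236
J*(-14 + 1/N(T(6))) = (-14 + 1/(4 - 4*6))/89 = (-14 + 1/(4 - 24))/89 = (-14 + 1/(-20))/89 = (-14 - 1/20)/89 = (1/89)*(-281/20) = -281/1780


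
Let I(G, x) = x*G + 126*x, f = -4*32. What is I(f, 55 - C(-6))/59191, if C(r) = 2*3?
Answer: -98/59191 ≈ -0.0016557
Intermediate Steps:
C(r) = 6
f = -128
I(G, x) = 126*x + G*x (I(G, x) = G*x + 126*x = 126*x + G*x)
I(f, 55 - C(-6))/59191 = ((55 - 1*6)*(126 - 128))/59191 = ((55 - 6)*(-2))*(1/59191) = (49*(-2))*(1/59191) = -98*1/59191 = -98/59191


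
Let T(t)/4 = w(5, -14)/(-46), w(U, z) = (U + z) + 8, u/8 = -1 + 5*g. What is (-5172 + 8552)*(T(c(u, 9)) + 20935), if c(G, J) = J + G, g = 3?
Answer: 1627493660/23 ≈ 7.0761e+7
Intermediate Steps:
u = 112 (u = 8*(-1 + 5*3) = 8*(-1 + 15) = 8*14 = 112)
w(U, z) = 8 + U + z
c(G, J) = G + J
T(t) = 2/23 (T(t) = 4*((8 + 5 - 14)/(-46)) = 4*(-1*(-1/46)) = 4*(1/46) = 2/23)
(-5172 + 8552)*(T(c(u, 9)) + 20935) = (-5172 + 8552)*(2/23 + 20935) = 3380*(481507/23) = 1627493660/23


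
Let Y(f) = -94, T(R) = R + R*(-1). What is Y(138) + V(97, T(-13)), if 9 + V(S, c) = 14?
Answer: -89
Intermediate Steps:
T(R) = 0 (T(R) = R - R = 0)
V(S, c) = 5 (V(S, c) = -9 + 14 = 5)
Y(138) + V(97, T(-13)) = -94 + 5 = -89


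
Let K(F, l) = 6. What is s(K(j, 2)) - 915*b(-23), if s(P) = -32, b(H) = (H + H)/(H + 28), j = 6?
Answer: 8386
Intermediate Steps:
b(H) = 2*H/(28 + H) (b(H) = (2*H)/(28 + H) = 2*H/(28 + H))
s(K(j, 2)) - 915*b(-23) = -32 - 1830*(-23)/(28 - 23) = -32 - 1830*(-23)/5 = -32 - 915*(-46/5) = -32 + 8418 = 8386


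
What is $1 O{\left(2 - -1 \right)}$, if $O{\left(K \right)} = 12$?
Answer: $12$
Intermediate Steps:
$1 O{\left(2 - -1 \right)} = 1 \cdot 12 = 12$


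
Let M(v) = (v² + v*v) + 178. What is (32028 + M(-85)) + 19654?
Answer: 66310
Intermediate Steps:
M(v) = 178 + 2*v² (M(v) = (v² + v²) + 178 = 2*v² + 178 = 178 + 2*v²)
(32028 + M(-85)) + 19654 = (32028 + (178 + 2*(-85)²)) + 19654 = (32028 + (178 + 2*7225)) + 19654 = (32028 + (178 + 14450)) + 19654 = (32028 + 14628) + 19654 = 46656 + 19654 = 66310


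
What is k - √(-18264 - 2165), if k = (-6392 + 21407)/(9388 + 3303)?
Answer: 2145/1813 - I*√20429 ≈ 1.1831 - 142.93*I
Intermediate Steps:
k = 2145/1813 (k = 15015/12691 = 15015*(1/12691) = 2145/1813 ≈ 1.1831)
k - √(-18264 - 2165) = 2145/1813 - √(-18264 - 2165) = 2145/1813 - √(-20429) = 2145/1813 - I*√20429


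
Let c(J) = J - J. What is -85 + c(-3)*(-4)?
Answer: -85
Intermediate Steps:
c(J) = 0
-85 + c(-3)*(-4) = -85 + 0*(-4) = -85 + 0 = -85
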